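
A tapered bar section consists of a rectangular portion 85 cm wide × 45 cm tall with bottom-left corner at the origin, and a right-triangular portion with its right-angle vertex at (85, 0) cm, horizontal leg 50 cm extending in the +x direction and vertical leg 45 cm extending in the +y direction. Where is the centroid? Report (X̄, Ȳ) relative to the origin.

X̄ = 55.95 cm, Ȳ = 20.80 cm

rectangular portion: A = 85 × 45 = 3825.00, centroid at (42.50, 22.50).
triangular portion: A = ½·50·45 = 1125.00, centroid at (101.67, 15.00).
ΣA = 4950.00 cm²
ΣAX̄ = (3825.00)(42.50) + (1125.00)(101.67) = 276937.50 cm³
ΣAȲ = (3825.00)(22.50) + (1125.00)(15.00) = 102937.50 cm³
X̄ = 276937.50 / 4950.00 = 55.95 cm
Ȳ = 102937.50 / 4950.00 = 20.80 cm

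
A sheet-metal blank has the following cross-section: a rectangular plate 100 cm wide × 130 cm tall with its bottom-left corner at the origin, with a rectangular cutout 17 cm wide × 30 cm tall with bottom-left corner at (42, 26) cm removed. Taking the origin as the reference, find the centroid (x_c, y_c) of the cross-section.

x_c = 49.98 cm, y_c = 65.98 cm

plate: A = 100 × 130 = 13000.00, centroid at (50.00, 65.00).
hole: A = −(17 × 30) = -510.00, centroid at (50.50, 41.00).
ΣA = 12490.00 cm², ΣAx_c = 624245.00 cm³, ΣAy_c = 824090.00 cm³.
x_c = 624245.00/12490.00 = 49.98 cm; y_c = 824090.00/12490.00 = 65.98 cm.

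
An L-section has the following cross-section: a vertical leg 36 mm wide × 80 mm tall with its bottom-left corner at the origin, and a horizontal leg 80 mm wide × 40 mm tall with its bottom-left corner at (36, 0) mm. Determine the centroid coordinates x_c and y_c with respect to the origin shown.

x_c = 48.53 mm, y_c = 29.47 mm

vertical leg: A = 36 × 80 = 2880.00, centroid at (18.00, 40.00).
horizontal leg: A = 80 × 40 = 3200.00, centroid at (76.00, 20.00).
ΣA = 6080.00 mm²
ΣAx_c = (2880.00)(18.00) + (3200.00)(76.00) = 295040.00 mm³
ΣAy_c = (2880.00)(40.00) + (3200.00)(20.00) = 179200.00 mm³
x_c = 295040.00 / 6080.00 = 48.53 mm
y_c = 179200.00 / 6080.00 = 29.47 mm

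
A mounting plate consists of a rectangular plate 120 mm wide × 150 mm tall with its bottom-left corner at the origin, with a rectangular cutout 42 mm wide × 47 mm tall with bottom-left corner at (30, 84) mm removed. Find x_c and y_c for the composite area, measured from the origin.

plate: A = 120 × 150 = 18000.00, centroid at (60.00, 75.00).
hole: A = −(42 × 47) = -1974.00, centroid at (51.00, 107.50).
ΣA = 16026.00 mm²
ΣAx_c = (18000.00)(60.00) + (-1974.00)(51.00) = 979326.00 mm³
ΣAy_c = (18000.00)(75.00) + (-1974.00)(107.50) = 1137795.00 mm³
x_c = 979326.00 / 16026.00 = 61.11 mm
y_c = 1137795.00 / 16026.00 = 71.00 mm

x_c = 61.11 mm, y_c = 71.00 mm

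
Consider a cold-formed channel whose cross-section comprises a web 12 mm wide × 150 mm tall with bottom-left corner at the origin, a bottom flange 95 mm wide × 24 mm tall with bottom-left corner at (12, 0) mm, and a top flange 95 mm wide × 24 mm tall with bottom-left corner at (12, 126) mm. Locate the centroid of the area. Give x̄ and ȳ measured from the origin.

web: A = 12 × 150 = 1800.00, centroid at (6.00, 75.00).
bottom flange: A = 95 × 24 = 2280.00, centroid at (59.50, 12.00).
top flange: A = 95 × 24 = 2280.00, centroid at (59.50, 138.00).
ΣA = 6360.00 mm²
ΣAx̄ = (1800.00)(6.00) + (2280.00)(59.50) + (2280.00)(59.50) = 282120.00 mm³
ΣAȳ = (1800.00)(75.00) + (2280.00)(12.00) + (2280.00)(138.00) = 477000.00 mm³
x̄ = 282120.00 / 6360.00 = 44.36 mm
ȳ = 477000.00 / 6360.00 = 75.00 mm

x̄ = 44.36 mm, ȳ = 75.00 mm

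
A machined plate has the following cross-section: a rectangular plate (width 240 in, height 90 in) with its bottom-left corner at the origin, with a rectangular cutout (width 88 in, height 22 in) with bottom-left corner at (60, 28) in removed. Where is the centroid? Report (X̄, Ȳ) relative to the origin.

X̄ = 121.58 in, Ȳ = 45.59 in

Part | A | x̄ᵢ | ȳᵢ | A·x̄ᵢ | A·ȳᵢ
plate | 21600.00 | 120.00 | 45.00 | 2592000.00 | 972000.00
hole | -1936.00 | 104.00 | 39.00 | -201344.00 | -75504.00
Σ | 19664.00 |  |  | 2390656.00 | 896496.00
X̄ = 2390656.00 / 19664.00 = 121.58 in
Ȳ = 896496.00 / 19664.00 = 45.59 in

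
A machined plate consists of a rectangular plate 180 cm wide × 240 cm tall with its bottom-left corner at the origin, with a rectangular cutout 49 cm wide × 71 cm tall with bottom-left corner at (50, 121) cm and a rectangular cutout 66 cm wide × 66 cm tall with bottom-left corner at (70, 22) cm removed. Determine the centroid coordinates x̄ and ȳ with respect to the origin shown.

plate: A = 180 × 240 = 43200.00, centroid at (90.00, 120.00).
hole 1: A = −(49 × 71) = -3479.00, centroid at (74.50, 156.50).
hole 2: A = −(66 × 66) = -4356.00, centroid at (103.00, 55.00).
ΣA = 35365.00 cm², ΣAx̄ = 3180146.50 cm³, ΣAȳ = 4399956.50 cm³.
x̄ = 3180146.50/35365.00 = 89.92 cm; ȳ = 4399956.50/35365.00 = 124.42 cm.

x̄ = 89.92 cm, ȳ = 124.42 cm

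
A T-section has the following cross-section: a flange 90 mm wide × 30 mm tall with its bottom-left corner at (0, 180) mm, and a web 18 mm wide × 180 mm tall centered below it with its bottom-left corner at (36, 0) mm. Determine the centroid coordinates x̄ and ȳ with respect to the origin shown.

x̄ = 45.00 mm, ȳ = 137.73 mm

Part | A | x̄ᵢ | ȳᵢ | A·x̄ᵢ | A·ȳᵢ
web | 3240.00 | 45.00 | 90.00 | 145800.00 | 291600.00
flange | 2700.00 | 45.00 | 195.00 | 121500.00 | 526500.00
Σ | 5940.00 |  |  | 267300.00 | 818100.00
x̄ = 267300.00 / 5940.00 = 45.00 mm
ȳ = 818100.00 / 5940.00 = 137.73 mm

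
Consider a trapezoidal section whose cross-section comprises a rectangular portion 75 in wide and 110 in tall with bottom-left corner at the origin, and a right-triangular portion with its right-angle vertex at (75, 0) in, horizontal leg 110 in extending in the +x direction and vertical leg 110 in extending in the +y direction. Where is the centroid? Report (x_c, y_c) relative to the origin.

rectangular portion: A = 75 × 110 = 8250.00, centroid at (37.50, 55.00).
triangular portion: A = ½·110·110 = 6050.00, centroid at (111.67, 36.67).
ΣA = 14300.00 in², ΣAx_c = 984958.33 in³, ΣAy_c = 675583.33 in³.
x_c = 984958.33/14300.00 = 68.88 in; y_c = 675583.33/14300.00 = 47.24 in.

x_c = 68.88 in, y_c = 47.24 in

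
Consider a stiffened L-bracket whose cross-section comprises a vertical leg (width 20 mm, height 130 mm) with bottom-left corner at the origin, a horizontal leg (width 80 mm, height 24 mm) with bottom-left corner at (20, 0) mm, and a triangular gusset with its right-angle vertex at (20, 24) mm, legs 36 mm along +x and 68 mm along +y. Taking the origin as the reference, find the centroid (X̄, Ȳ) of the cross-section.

X̄ = 31.40 mm, Ȳ = 43.38 mm

vertical leg: A = 20 × 130 = 2600.00, centroid at (10.00, 65.00).
horizontal leg: A = 80 × 24 = 1920.00, centroid at (60.00, 12.00).
gusset: A = ½·36·68 = 1224.00, centroid at (32.00, 46.67).
ΣA = 5744.00 mm², ΣAX̄ = 180368.00 mm³, ΣAȲ = 249160.00 mm³.
X̄ = 180368.00/5744.00 = 31.40 mm; Ȳ = 249160.00/5744.00 = 43.38 mm.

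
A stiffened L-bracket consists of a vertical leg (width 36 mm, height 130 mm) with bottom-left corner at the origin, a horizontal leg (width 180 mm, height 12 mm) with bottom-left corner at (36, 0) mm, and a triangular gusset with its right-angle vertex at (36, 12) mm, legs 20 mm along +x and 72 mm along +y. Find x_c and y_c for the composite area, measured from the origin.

vertical leg: A = 36 × 130 = 4680.00, centroid at (18.00, 65.00).
horizontal leg: A = 180 × 12 = 2160.00, centroid at (126.00, 6.00).
gusset: A = ½·20·72 = 720.00, centroid at (42.67, 36.00).
ΣA = 7560.00 mm²
ΣAx_c = (4680.00)(18.00) + (2160.00)(126.00) + (720.00)(42.67) = 387120.00 mm³
ΣAy_c = (4680.00)(65.00) + (2160.00)(6.00) + (720.00)(36.00) = 343080.00 mm³
x_c = 387120.00 / 7560.00 = 51.21 mm
y_c = 343080.00 / 7560.00 = 45.38 mm

x_c = 51.21 mm, y_c = 45.38 mm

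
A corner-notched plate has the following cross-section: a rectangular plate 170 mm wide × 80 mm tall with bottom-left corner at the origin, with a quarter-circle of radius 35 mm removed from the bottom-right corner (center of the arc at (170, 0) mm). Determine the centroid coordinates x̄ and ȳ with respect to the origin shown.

x̄ = 79.66 mm, ȳ = 41.91 mm

plate: A = 170 × 80 = 13600.00, centroid at (85.00, 40.00).
removed quarter-circle: A = −¼π·35² = -962.11, centroid at (155.15, 14.85).
ΣA = 12637.89 mm²
ΣAx̄ = (13600.00)(85.00) + (-962.11)(155.15) = 1006732.50 mm³
ΣAȳ = (13600.00)(40.00) + (-962.11)(14.85) = 529708.33 mm³
x̄ = 1006732.50 / 12637.89 = 79.66 mm
ȳ = 529708.33 / 12637.89 = 41.91 mm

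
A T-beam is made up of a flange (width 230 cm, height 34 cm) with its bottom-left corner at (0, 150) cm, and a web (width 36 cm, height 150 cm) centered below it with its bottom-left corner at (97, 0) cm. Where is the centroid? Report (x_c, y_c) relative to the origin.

web: A = 36 × 150 = 5400.00, centroid at (115.00, 75.00).
flange: A = 230 × 34 = 7820.00, centroid at (115.00, 167.00).
ΣA = 13220.00 cm²
ΣAx_c = (5400.00)(115.00) + (7820.00)(115.00) = 1520300.00 cm³
ΣAy_c = (5400.00)(75.00) + (7820.00)(167.00) = 1710940.00 cm³
x_c = 1520300.00 / 13220.00 = 115.00 cm
y_c = 1710940.00 / 13220.00 = 129.42 cm

x_c = 115.00 cm, y_c = 129.42 cm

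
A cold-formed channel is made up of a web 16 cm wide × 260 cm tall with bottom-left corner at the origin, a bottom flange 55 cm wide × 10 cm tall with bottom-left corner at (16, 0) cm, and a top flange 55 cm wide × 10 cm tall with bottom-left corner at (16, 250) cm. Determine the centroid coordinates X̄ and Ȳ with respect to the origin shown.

Part | A | x̄ᵢ | ȳᵢ | A·x̄ᵢ | A·ȳᵢ
web | 4160.00 | 8.00 | 130.00 | 33280.00 | 540800.00
bottom flange | 550.00 | 43.50 | 5.00 | 23925.00 | 2750.00
top flange | 550.00 | 43.50 | 255.00 | 23925.00 | 140250.00
Σ | 5260.00 |  |  | 81130.00 | 683800.00
X̄ = 81130.00 / 5260.00 = 15.42 cm
Ȳ = 683800.00 / 5260.00 = 130.00 cm

X̄ = 15.42 cm, Ȳ = 130.00 cm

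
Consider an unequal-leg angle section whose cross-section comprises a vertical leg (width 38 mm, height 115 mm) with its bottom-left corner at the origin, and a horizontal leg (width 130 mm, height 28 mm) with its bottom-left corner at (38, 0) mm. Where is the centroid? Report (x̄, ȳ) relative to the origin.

vertical leg: A = 38 × 115 = 4370.00, centroid at (19.00, 57.50).
horizontal leg: A = 130 × 28 = 3640.00, centroid at (103.00, 14.00).
ΣA = 8010.00 mm²
ΣAx̄ = (4370.00)(19.00) + (3640.00)(103.00) = 457950.00 mm³
ΣAȳ = (4370.00)(57.50) + (3640.00)(14.00) = 302235.00 mm³
x̄ = 457950.00 / 8010.00 = 57.17 mm
ȳ = 302235.00 / 8010.00 = 37.73 mm

x̄ = 57.17 mm, ȳ = 37.73 mm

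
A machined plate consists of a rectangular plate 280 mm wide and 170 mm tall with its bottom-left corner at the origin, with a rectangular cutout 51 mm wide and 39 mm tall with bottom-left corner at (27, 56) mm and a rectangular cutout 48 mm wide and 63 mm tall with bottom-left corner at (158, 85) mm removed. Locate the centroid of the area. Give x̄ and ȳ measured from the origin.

x̄ = 141.10 mm, ȳ = 83.21 mm

plate: A = 280 × 170 = 47600.00, centroid at (140.00, 85.00).
hole 1: A = −(51 × 39) = -1989.00, centroid at (52.50, 75.50).
hole 2: A = −(48 × 63) = -3024.00, centroid at (182.00, 116.50).
ΣA = 42587.00 mm², ΣAx̄ = 6009209.50 mm³, ΣAȳ = 3543534.50 mm³.
x̄ = 6009209.50/42587.00 = 141.10 mm; ȳ = 3543534.50/42587.00 = 83.21 mm.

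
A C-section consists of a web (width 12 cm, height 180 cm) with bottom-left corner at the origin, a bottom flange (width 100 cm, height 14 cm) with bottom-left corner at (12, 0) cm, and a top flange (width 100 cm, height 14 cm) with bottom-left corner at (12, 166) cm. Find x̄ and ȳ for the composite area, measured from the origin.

x̄ = 37.61 cm, ȳ = 90.00 cm

Part | A | x̄ᵢ | ȳᵢ | A·x̄ᵢ | A·ȳᵢ
web | 2160.00 | 6.00 | 90.00 | 12960.00 | 194400.00
bottom flange | 1400.00 | 62.00 | 7.00 | 86800.00 | 9800.00
top flange | 1400.00 | 62.00 | 173.00 | 86800.00 | 242200.00
Σ | 4960.00 |  |  | 186560.00 | 446400.00
x̄ = 186560.00 / 4960.00 = 37.61 cm
ȳ = 446400.00 / 4960.00 = 90.00 cm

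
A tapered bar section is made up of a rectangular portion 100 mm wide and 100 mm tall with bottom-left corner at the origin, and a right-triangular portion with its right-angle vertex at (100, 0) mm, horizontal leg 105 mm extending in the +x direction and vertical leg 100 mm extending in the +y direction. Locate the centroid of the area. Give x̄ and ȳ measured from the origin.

x̄ = 79.26 mm, ȳ = 44.26 mm

Part | A | x̄ᵢ | ȳᵢ | A·x̄ᵢ | A·ȳᵢ
rectangular portion | 10000.00 | 50.00 | 50.00 | 500000.00 | 500000.00
triangular portion | 5250.00 | 135.00 | 33.33 | 708750.00 | 175000.00
Σ | 15250.00 |  |  | 1208750.00 | 675000.00
x̄ = 1208750.00 / 15250.00 = 79.26 mm
ȳ = 675000.00 / 15250.00 = 44.26 mm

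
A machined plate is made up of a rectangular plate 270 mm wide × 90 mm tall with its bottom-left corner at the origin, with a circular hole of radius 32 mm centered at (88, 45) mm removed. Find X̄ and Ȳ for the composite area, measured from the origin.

X̄ = 142.17 mm, Ȳ = 45.00 mm

plate: A = 270 × 90 = 24300.00, centroid at (135.00, 45.00).
hole: A = −π·32² = -3216.99, centroid at (88.00, 45.00).
ΣA = 21083.01 mm², ΣAX̄ = 2997404.80 mm³, ΣAȲ = 948735.41 mm³.
X̄ = 2997404.80/21083.01 = 142.17 mm; Ȳ = 948735.41/21083.01 = 45.00 mm.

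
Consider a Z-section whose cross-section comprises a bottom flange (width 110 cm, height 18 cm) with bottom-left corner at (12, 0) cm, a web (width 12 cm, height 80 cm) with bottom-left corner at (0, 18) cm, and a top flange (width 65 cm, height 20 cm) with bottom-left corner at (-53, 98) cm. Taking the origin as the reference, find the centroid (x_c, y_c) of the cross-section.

Part | A | x̄ᵢ | ȳᵢ | A·x̄ᵢ | A·ȳᵢ
bottom flange | 1980.00 | 67.00 | 9.00 | 132660.00 | 17820.00
web | 960.00 | 6.00 | 58.00 | 5760.00 | 55680.00
top flange | 1300.00 | -20.50 | 108.00 | -26650.00 | 140400.00
Σ | 4240.00 |  |  | 111770.00 | 213900.00
x_c = 111770.00 / 4240.00 = 26.36 cm
y_c = 213900.00 / 4240.00 = 50.45 cm

x_c = 26.36 cm, y_c = 50.45 cm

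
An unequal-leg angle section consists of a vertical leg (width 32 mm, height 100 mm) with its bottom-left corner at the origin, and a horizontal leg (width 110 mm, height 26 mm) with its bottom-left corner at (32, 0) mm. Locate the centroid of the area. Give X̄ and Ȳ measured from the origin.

vertical leg: A = 32 × 100 = 3200.00, centroid at (16.00, 50.00).
horizontal leg: A = 110 × 26 = 2860.00, centroid at (87.00, 13.00).
ΣA = 6060.00 mm², ΣAX̄ = 300020.00 mm³, ΣAȲ = 197180.00 mm³.
X̄ = 300020.00/6060.00 = 49.51 mm; Ȳ = 197180.00/6060.00 = 32.54 mm.

X̄ = 49.51 mm, Ȳ = 32.54 mm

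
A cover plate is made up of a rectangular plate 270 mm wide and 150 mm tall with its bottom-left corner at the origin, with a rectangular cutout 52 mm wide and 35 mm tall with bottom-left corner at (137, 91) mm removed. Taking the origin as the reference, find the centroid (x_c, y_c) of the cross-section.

plate: A = 270 × 150 = 40500.00, centroid at (135.00, 75.00).
hole: A = −(52 × 35) = -1820.00, centroid at (163.00, 108.50).
ΣA = 38680.00 mm², ΣAx_c = 5170840.00 mm³, ΣAy_c = 2840030.00 mm³.
x_c = 5170840.00/38680.00 = 133.68 mm; y_c = 2840030.00/38680.00 = 73.42 mm.

x_c = 133.68 mm, y_c = 73.42 mm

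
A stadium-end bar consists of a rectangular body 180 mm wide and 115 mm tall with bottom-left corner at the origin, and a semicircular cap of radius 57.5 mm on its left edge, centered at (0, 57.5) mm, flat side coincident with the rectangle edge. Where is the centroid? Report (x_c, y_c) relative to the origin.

rectangular body: A = 180 × 115 = 20700.00, centroid at (90.00, 57.50).
semicircular end: A = ½π·57.5² = 5193.45, centroid at (-24.40, 57.50).
ΣA = 25893.45 mm²
ΣAx_c = (20700.00)(90.00) + (5193.45)(-24.40) = 1736260.42 mm³
ΣAy_c = (20700.00)(57.50) + (5193.45)(57.50) = 1488873.11 mm³
x_c = 1736260.42 / 25893.45 = 67.05 mm
y_c = 1488873.11 / 25893.45 = 57.50 mm

x_c = 67.05 mm, y_c = 57.50 mm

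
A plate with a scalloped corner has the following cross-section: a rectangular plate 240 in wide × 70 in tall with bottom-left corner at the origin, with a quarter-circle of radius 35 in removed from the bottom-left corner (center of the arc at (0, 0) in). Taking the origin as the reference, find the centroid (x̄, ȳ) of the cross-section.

x̄ = 126.39 in, ȳ = 36.22 in

plate: A = 240 × 70 = 16800.00, centroid at (120.00, 35.00).
removed quarter-circle: A = −¼π·35² = -962.11, centroid at (14.85, 14.85).
ΣA = 15837.89 in²
ΣAx̄ = (16800.00)(120.00) + (-962.11)(14.85) = 2001708.33 in³
ΣAȳ = (16800.00)(35.00) + (-962.11)(14.85) = 573708.33 in³
x̄ = 2001708.33 / 15837.89 = 126.39 in
ȳ = 573708.33 / 15837.89 = 36.22 in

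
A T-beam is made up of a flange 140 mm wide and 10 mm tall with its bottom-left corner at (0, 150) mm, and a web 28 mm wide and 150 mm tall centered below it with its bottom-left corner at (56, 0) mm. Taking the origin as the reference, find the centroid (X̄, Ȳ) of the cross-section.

X̄ = 70.00 mm, Ȳ = 95.00 mm

Part | A | x̄ᵢ | ȳᵢ | A·x̄ᵢ | A·ȳᵢ
web | 4200.00 | 70.00 | 75.00 | 294000.00 | 315000.00
flange | 1400.00 | 70.00 | 155.00 | 98000.00 | 217000.00
Σ | 5600.00 |  |  | 392000.00 | 532000.00
X̄ = 392000.00 / 5600.00 = 70.00 mm
Ȳ = 532000.00 / 5600.00 = 95.00 mm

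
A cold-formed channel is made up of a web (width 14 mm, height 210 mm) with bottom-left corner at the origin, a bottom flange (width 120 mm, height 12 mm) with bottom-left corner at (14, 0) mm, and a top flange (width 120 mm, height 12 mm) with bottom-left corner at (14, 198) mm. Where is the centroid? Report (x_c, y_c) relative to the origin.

x_c = 40.15 mm, y_c = 105.00 mm

web: A = 14 × 210 = 2940.00, centroid at (7.00, 105.00).
bottom flange: A = 120 × 12 = 1440.00, centroid at (74.00, 6.00).
top flange: A = 120 × 12 = 1440.00, centroid at (74.00, 204.00).
ΣA = 5820.00 mm², ΣAx_c = 233700.00 mm³, ΣAy_c = 611100.00 mm³.
x_c = 233700.00/5820.00 = 40.15 mm; y_c = 611100.00/5820.00 = 105.00 mm.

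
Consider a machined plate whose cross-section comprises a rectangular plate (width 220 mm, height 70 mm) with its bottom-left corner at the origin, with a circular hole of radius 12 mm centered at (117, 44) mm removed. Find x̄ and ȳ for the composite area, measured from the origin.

x̄ = 109.79 mm, ȳ = 34.73 mm

plate: A = 220 × 70 = 15400.00, centroid at (110.00, 35.00).
hole: A = −π·12² = -452.39, centroid at (117.00, 44.00).
ΣA = 14947.61 mm²
ΣAx̄ = (15400.00)(110.00) + (-452.39)(117.00) = 1641070.45 mm³
ΣAȳ = (15400.00)(35.00) + (-452.39)(44.00) = 519094.87 mm³
x̄ = 1641070.45 / 14947.61 = 109.79 mm
ȳ = 519094.87 / 14947.61 = 34.73 mm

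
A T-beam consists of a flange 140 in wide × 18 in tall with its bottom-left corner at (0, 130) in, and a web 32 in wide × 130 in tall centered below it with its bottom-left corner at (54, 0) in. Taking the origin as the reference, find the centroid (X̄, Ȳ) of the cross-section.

X̄ = 70.00 in, Ȳ = 92.92 in

web: A = 32 × 130 = 4160.00, centroid at (70.00, 65.00).
flange: A = 140 × 18 = 2520.00, centroid at (70.00, 139.00).
ΣA = 6680.00 in², ΣAX̄ = 467600.00 in³, ΣAȲ = 620680.00 in³.
X̄ = 467600.00/6680.00 = 70.00 in; Ȳ = 620680.00/6680.00 = 92.92 in.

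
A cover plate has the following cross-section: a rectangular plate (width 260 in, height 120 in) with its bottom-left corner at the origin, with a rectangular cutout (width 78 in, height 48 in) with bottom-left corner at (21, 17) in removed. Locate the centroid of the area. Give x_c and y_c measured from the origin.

Part | A | x̄ᵢ | ȳᵢ | A·x̄ᵢ | A·ȳᵢ
plate | 31200.00 | 130.00 | 60.00 | 4056000.00 | 1872000.00
hole | -3744.00 | 60.00 | 41.00 | -224640.00 | -153504.00
Σ | 27456.00 |  |  | 3831360.00 | 1718496.00
x_c = 3831360.00 / 27456.00 = 139.55 in
y_c = 1718496.00 / 27456.00 = 62.59 in

x_c = 139.55 in, y_c = 62.59 in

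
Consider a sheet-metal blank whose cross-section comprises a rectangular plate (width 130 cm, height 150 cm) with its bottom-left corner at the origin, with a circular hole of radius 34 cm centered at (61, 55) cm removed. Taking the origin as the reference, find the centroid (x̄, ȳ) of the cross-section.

plate: A = 130 × 150 = 19500.00, centroid at (65.00, 75.00).
hole: A = −π·34² = -3631.68, centroid at (61.00, 55.00).
ΣA = 15868.32 cm²
ΣAx̄ = (19500.00)(65.00) + (-3631.68)(61.00) = 1045967.45 cm³
ΣAȳ = (19500.00)(75.00) + (-3631.68)(55.00) = 1262757.54 cm³
x̄ = 1045967.45 / 15868.32 = 65.92 cm
ȳ = 1262757.54 / 15868.32 = 79.58 cm

x̄ = 65.92 cm, ȳ = 79.58 cm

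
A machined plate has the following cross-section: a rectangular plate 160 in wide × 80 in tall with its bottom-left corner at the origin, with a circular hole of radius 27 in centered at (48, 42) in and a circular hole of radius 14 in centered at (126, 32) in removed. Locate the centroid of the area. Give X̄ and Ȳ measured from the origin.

plate: A = 160 × 80 = 12800.00, centroid at (80.00, 40.00).
hole 1: A = −π·27² = -2290.22, centroid at (48.00, 42.00).
hole 2: A = −π·14² = -615.75, centroid at (126.00, 32.00).
ΣA = 9894.03 in²
ΣAX̄ = (12800.00)(80.00) + (-2290.22)(48.00) + (-615.75)(126.00) = 836484.62 in³
ΣAȲ = (12800.00)(40.00) + (-2290.22)(42.00) + (-615.75)(32.00) = 396106.65 in³
X̄ = 836484.62 / 9894.03 = 84.54 in
Ȳ = 396106.65 / 9894.03 = 40.03 in

X̄ = 84.54 in, Ȳ = 40.03 in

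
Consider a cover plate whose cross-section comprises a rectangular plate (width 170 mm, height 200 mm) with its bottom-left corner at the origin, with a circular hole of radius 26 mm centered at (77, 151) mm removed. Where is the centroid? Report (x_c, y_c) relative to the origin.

x_c = 85.53 mm, y_c = 96.60 mm

plate: A = 170 × 200 = 34000.00, centroid at (85.00, 100.00).
hole: A = −π·26² = -2123.72, centroid at (77.00, 151.00).
ΣA = 31876.28 mm²
ΣAx_c = (34000.00)(85.00) + (-2123.72)(77.00) = 2726473.82 mm³
ΣAy_c = (34000.00)(100.00) + (-2123.72)(151.00) = 3079318.79 mm³
x_c = 2726473.82 / 31876.28 = 85.53 mm
y_c = 3079318.79 / 31876.28 = 96.60 mm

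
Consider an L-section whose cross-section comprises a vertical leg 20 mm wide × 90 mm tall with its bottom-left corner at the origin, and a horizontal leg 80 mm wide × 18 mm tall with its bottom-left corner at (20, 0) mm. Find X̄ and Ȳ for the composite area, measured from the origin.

X̄ = 32.22 mm, Ȳ = 29.00 mm

vertical leg: A = 20 × 90 = 1800.00, centroid at (10.00, 45.00).
horizontal leg: A = 80 × 18 = 1440.00, centroid at (60.00, 9.00).
ΣA = 3240.00 mm²
ΣAX̄ = (1800.00)(10.00) + (1440.00)(60.00) = 104400.00 mm³
ΣAȲ = (1800.00)(45.00) + (1440.00)(9.00) = 93960.00 mm³
X̄ = 104400.00 / 3240.00 = 32.22 mm
Ȳ = 93960.00 / 3240.00 = 29.00 mm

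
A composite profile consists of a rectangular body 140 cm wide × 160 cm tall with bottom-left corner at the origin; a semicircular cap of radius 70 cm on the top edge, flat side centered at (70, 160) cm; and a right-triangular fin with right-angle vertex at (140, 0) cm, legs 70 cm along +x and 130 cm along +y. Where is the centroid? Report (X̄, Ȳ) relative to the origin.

X̄ = 82.26 cm, Ȳ = 99.56 cm

rectangular body: A = 140 × 160 = 22400.00, centroid at (70.00, 80.00).
semicircular top: A = ½π·70² = 7696.90, centroid at (70.00, 189.71).
triangular fin: A = ½·70·130 = 4550.00, centroid at (163.33, 43.33).
ΣA = 34646.90 cm², ΣAX̄ = 2849949.81 cm³, ΣAȲ = 3449337.65 cm³.
X̄ = 2849949.81/34646.90 = 82.26 cm; Ȳ = 3449337.65/34646.90 = 99.56 cm.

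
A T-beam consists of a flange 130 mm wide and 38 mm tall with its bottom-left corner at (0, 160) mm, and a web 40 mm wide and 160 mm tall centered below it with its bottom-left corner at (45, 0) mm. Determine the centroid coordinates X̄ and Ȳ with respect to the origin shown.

web: A = 40 × 160 = 6400.00, centroid at (65.00, 80.00).
flange: A = 130 × 38 = 4940.00, centroid at (65.00, 179.00).
ΣA = 11340.00 mm², ΣAX̄ = 737100.00 mm³, ΣAȲ = 1396260.00 mm³.
X̄ = 737100.00/11340.00 = 65.00 mm; Ȳ = 1396260.00/11340.00 = 123.13 mm.

X̄ = 65.00 mm, Ȳ = 123.13 mm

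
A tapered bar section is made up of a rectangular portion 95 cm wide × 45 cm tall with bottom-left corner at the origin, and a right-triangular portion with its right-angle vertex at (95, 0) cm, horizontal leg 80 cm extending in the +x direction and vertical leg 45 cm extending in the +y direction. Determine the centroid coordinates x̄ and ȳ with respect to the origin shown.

rectangular portion: A = 95 × 45 = 4275.00, centroid at (47.50, 22.50).
triangular portion: A = ½·80·45 = 1800.00, centroid at (121.67, 15.00).
ΣA = 6075.00 cm², ΣAx̄ = 422062.50 cm³, ΣAȳ = 123187.50 cm³.
x̄ = 422062.50/6075.00 = 69.48 cm; ȳ = 123187.50/6075.00 = 20.28 cm.

x̄ = 69.48 cm, ȳ = 20.28 cm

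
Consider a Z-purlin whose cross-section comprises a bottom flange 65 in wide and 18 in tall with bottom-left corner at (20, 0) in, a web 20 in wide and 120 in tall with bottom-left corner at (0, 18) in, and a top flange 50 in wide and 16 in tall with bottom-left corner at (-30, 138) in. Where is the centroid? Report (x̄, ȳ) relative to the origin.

bottom flange: A = 65 × 18 = 1170.00, centroid at (52.50, 9.00).
web: A = 20 × 120 = 2400.00, centroid at (10.00, 78.00).
top flange: A = 50 × 16 = 800.00, centroid at (-5.00, 146.00).
ΣA = 4370.00 in²
ΣAx̄ = (1170.00)(52.50) + (2400.00)(10.00) + (800.00)(-5.00) = 81425.00 in³
ΣAȳ = (1170.00)(9.00) + (2400.00)(78.00) + (800.00)(146.00) = 314530.00 in³
x̄ = 81425.00 / 4370.00 = 18.63 in
ȳ = 314530.00 / 4370.00 = 71.97 in

x̄ = 18.63 in, ȳ = 71.97 in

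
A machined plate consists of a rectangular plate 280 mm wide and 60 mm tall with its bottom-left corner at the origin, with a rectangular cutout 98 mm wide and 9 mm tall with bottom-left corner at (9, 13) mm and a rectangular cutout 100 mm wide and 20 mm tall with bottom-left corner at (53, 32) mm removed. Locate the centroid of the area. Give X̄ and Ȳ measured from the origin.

plate: A = 280 × 60 = 16800.00, centroid at (140.00, 30.00).
hole 1: A = −(98 × 9) = -882.00, centroid at (58.00, 17.50).
hole 2: A = −(100 × 20) = -2000.00, centroid at (103.00, 42.00).
ΣA = 13918.00 mm², ΣAX̄ = 2094844.00 mm³, ΣAȲ = 404565.00 mm³.
X̄ = 2094844.00/13918.00 = 150.51 mm; Ȳ = 404565.00/13918.00 = 29.07 mm.

X̄ = 150.51 mm, Ȳ = 29.07 mm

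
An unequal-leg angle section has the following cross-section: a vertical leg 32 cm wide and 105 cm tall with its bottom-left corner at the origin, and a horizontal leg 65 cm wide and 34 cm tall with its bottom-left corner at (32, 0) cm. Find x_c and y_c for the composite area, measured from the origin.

x_c = 35.24 cm, y_c = 38.41 cm

vertical leg: A = 32 × 105 = 3360.00, centroid at (16.00, 52.50).
horizontal leg: A = 65 × 34 = 2210.00, centroid at (64.50, 17.00).
ΣA = 5570.00 cm², ΣAx_c = 196305.00 cm³, ΣAy_c = 213970.00 cm³.
x_c = 196305.00/5570.00 = 35.24 cm; y_c = 213970.00/5570.00 = 38.41 cm.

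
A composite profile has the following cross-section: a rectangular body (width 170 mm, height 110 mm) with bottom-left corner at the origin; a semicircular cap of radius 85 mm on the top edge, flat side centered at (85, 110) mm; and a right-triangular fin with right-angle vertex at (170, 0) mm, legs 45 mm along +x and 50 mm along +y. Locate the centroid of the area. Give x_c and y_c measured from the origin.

rectangular body: A = 170 × 110 = 18700.00, centroid at (85.00, 55.00).
semicircular top: A = ½π·85² = 11349.00, centroid at (85.00, 146.08).
triangular fin: A = ½·45·50 = 1125.00, centroid at (185.00, 16.67).
ΣA = 31174.00 mm², ΣAx_c = 2762290.29 mm³, ΣAy_c = 2705057.05 mm³.
x_c = 2762290.29/31174.00 = 88.61 mm; y_c = 2705057.05/31174.00 = 86.77 mm.

x_c = 88.61 mm, y_c = 86.77 mm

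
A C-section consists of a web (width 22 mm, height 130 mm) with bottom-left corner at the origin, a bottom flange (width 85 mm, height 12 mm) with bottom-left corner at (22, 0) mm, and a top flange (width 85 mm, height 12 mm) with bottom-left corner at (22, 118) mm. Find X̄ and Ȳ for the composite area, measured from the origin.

X̄ = 33.27 mm, Ȳ = 65.00 mm

web: A = 22 × 130 = 2860.00, centroid at (11.00, 65.00).
bottom flange: A = 85 × 12 = 1020.00, centroid at (64.50, 6.00).
top flange: A = 85 × 12 = 1020.00, centroid at (64.50, 124.00).
ΣA = 4900.00 mm², ΣAX̄ = 163040.00 mm³, ΣAȲ = 318500.00 mm³.
X̄ = 163040.00/4900.00 = 33.27 mm; Ȳ = 318500.00/4900.00 = 65.00 mm.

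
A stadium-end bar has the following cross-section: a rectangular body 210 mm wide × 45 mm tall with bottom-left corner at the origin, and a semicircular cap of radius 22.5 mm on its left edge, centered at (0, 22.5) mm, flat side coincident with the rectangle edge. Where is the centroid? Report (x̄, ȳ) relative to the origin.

x̄ = 96.11 mm, ȳ = 22.50 mm

Part | A | x̄ᵢ | ȳᵢ | A·x̄ᵢ | A·ȳᵢ
rectangular body | 9450.00 | 105.00 | 22.50 | 992250.00 | 212625.00
semicircular end | 795.22 | -9.55 | 22.50 | -7593.75 | 17892.35
Σ | 10245.22 |  |  | 984656.25 | 230517.35
x̄ = 984656.25 / 10245.22 = 96.11 mm
ȳ = 230517.35 / 10245.22 = 22.50 mm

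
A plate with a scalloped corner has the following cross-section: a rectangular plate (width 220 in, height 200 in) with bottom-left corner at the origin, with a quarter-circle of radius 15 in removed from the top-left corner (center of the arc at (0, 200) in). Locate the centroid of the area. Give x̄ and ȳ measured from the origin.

x̄ = 110.42 in, ȳ = 99.62 in

Part | A | x̄ᵢ | ȳᵢ | A·x̄ᵢ | A·ȳᵢ
plate | 44000.00 | 110.00 | 100.00 | 4840000.00 | 4400000.00
removed quarter-circle | -176.71 | 6.37 | 193.63 | -1125.00 | -34217.92
Σ | 43823.29 |  |  | 4838875.00 | 4365782.08
x̄ = 4838875.00 / 43823.29 = 110.42 in
ȳ = 4365782.08 / 43823.29 = 99.62 in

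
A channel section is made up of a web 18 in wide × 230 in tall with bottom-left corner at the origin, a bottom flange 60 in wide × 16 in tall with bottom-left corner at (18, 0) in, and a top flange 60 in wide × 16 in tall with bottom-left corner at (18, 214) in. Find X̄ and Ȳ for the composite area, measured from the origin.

X̄ = 21.36 in, Ȳ = 115.00 in

web: A = 18 × 230 = 4140.00, centroid at (9.00, 115.00).
bottom flange: A = 60 × 16 = 960.00, centroid at (48.00, 8.00).
top flange: A = 60 × 16 = 960.00, centroid at (48.00, 222.00).
ΣA = 6060.00 in²
ΣAX̄ = (4140.00)(9.00) + (960.00)(48.00) + (960.00)(48.00) = 129420.00 in³
ΣAȲ = (4140.00)(115.00) + (960.00)(8.00) + (960.00)(222.00) = 696900.00 in³
X̄ = 129420.00 / 6060.00 = 21.36 in
Ȳ = 696900.00 / 6060.00 = 115.00 in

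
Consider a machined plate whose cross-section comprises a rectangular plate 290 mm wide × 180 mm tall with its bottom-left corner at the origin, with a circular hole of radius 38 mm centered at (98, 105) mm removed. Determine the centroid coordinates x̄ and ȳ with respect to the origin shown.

x̄ = 149.47 mm, ȳ = 88.57 mm

plate: A = 290 × 180 = 52200.00, centroid at (145.00, 90.00).
hole: A = −π·38² = -4536.46, centroid at (98.00, 105.00).
ΣA = 47663.54 mm²
ΣAx̄ = (52200.00)(145.00) + (-4536.46)(98.00) = 7124426.94 mm³
ΣAȳ = (52200.00)(90.00) + (-4536.46)(105.00) = 4221671.72 mm³
x̄ = 7124426.94 / 47663.54 = 149.47 mm
ȳ = 4221671.72 / 47663.54 = 88.57 mm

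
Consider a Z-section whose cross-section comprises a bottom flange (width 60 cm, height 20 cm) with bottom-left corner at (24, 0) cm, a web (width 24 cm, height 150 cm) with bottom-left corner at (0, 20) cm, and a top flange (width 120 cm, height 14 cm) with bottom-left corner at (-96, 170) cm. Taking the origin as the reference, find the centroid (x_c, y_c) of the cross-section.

x_c = 7.33 cm, y_c = 100.52 cm

bottom flange: A = 60 × 20 = 1200.00, centroid at (54.00, 10.00).
web: A = 24 × 150 = 3600.00, centroid at (12.00, 95.00).
top flange: A = 120 × 14 = 1680.00, centroid at (-36.00, 177.00).
ΣA = 6480.00 cm²
ΣAx_c = (1200.00)(54.00) + (3600.00)(12.00) + (1680.00)(-36.00) = 47520.00 cm³
ΣAy_c = (1200.00)(10.00) + (3600.00)(95.00) + (1680.00)(177.00) = 651360.00 cm³
x_c = 47520.00 / 6480.00 = 7.33 cm
y_c = 651360.00 / 6480.00 = 100.52 cm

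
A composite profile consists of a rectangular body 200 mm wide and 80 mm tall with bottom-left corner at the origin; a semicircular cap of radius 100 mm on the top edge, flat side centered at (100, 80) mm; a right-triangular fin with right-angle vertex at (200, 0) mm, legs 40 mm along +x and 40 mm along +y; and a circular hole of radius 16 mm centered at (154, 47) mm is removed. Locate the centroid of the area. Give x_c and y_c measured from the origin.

rectangular body: A = 200 × 80 = 16000.00, centroid at (100.00, 40.00).
semicircular top: A = ½π·100² = 15707.96, centroid at (100.00, 122.44).
triangular fin: A = ½·40·40 = 800.00, centroid at (213.33, 13.33).
hole: A = −π·16² = -804.25, centroid at (154.00, 47.00).
ΣA = 31703.72 mm²
ΣAx_c = (16000.00)(100.00) + (15707.96)(100.00) + (800.00)(213.33) + (-804.25)(154.00) = 3217608.84 mm³
ΣAy_c = (16000.00)(40.00) + (15707.96)(122.44) + (800.00)(13.33) + (-804.25)(47.00) = 2536170.75 mm³
x_c = 3217608.84 / 31703.72 = 101.49 mm
y_c = 2536170.75 / 31703.72 = 80.00 mm

x_c = 101.49 mm, y_c = 80.00 mm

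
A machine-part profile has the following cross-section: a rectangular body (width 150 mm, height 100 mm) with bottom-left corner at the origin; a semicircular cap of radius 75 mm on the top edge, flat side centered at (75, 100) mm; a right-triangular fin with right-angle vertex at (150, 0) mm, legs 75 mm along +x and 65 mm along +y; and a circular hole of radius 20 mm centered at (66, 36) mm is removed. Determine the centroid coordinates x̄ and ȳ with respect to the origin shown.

x̄ = 85.20 mm, ȳ = 76.84 mm

Part | A | x̄ᵢ | ȳᵢ | A·x̄ᵢ | A·ȳᵢ
rectangular body | 15000.00 | 75.00 | 50.00 | 1125000.00 | 750000.00
semicircular top | 8835.73 | 75.00 | 131.83 | 662679.70 | 1164822.93
triangular fin | 2437.50 | 175.00 | 21.67 | 426562.50 | 52812.50
hole | -1256.64 | 66.00 | 36.00 | -82938.05 | -45238.93
Σ | 25016.59 |  |  | 2131304.15 | 1922396.50
x̄ = 2131304.15 / 25016.59 = 85.20 mm
ȳ = 1922396.50 / 25016.59 = 76.84 mm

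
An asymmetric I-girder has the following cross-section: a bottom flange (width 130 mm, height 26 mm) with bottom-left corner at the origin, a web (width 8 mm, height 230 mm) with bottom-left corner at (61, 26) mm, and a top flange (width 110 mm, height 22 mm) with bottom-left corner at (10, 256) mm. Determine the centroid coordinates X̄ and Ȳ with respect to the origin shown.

X̄ = 65.00 mm, Ȳ = 124.28 mm

Part | A | x̄ᵢ | ȳᵢ | A·x̄ᵢ | A·ȳᵢ
bottom flange | 3380.00 | 65.00 | 13.00 | 219700.00 | 43940.00
web | 1840.00 | 65.00 | 141.00 | 119600.00 | 259440.00
top flange | 2420.00 | 65.00 | 267.00 | 157300.00 | 646140.00
Σ | 7640.00 |  |  | 496600.00 | 949520.00
X̄ = 496600.00 / 7640.00 = 65.00 mm
Ȳ = 949520.00 / 7640.00 = 124.28 mm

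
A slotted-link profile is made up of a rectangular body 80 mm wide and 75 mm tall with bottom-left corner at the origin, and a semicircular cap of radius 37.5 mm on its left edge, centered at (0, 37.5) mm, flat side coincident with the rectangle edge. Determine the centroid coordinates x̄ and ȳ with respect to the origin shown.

x̄ = 24.95 mm, ȳ = 37.50 mm

rectangular body: A = 80 × 75 = 6000.00, centroid at (40.00, 37.50).
semicircular end: A = ½π·37.5² = 2208.93, centroid at (-15.92, 37.50).
ΣA = 8208.93 mm², ΣAx̄ = 204843.75 mm³, ΣAȳ = 307834.96 mm³.
x̄ = 204843.75/8208.93 = 24.95 mm; ȳ = 307834.96/8208.93 = 37.50 mm.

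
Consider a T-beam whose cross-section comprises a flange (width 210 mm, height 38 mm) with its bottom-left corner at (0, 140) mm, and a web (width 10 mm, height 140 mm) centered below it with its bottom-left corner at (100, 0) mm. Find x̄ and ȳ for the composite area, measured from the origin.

x̄ = 105.00 mm, ȳ = 145.72 mm

web: A = 10 × 140 = 1400.00, centroid at (105.00, 70.00).
flange: A = 210 × 38 = 7980.00, centroid at (105.00, 159.00).
ΣA = 9380.00 mm²
ΣAx̄ = (1400.00)(105.00) + (7980.00)(105.00) = 984900.00 mm³
ΣAȳ = (1400.00)(70.00) + (7980.00)(159.00) = 1366820.00 mm³
x̄ = 984900.00 / 9380.00 = 105.00 mm
ȳ = 1366820.00 / 9380.00 = 145.72 mm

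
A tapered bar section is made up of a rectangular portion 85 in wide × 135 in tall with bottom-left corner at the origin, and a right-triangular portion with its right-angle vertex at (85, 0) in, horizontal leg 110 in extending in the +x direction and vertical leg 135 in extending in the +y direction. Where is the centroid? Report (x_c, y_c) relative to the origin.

Part | A | x̄ᵢ | ȳᵢ | A·x̄ᵢ | A·ȳᵢ
rectangular portion | 11475.00 | 42.50 | 67.50 | 487687.50 | 774562.50
triangular portion | 7425.00 | 121.67 | 45.00 | 903375.00 | 334125.00
Σ | 18900.00 |  |  | 1391062.50 | 1108687.50
x_c = 1391062.50 / 18900.00 = 73.60 in
y_c = 1108687.50 / 18900.00 = 58.66 in

x_c = 73.60 in, y_c = 58.66 in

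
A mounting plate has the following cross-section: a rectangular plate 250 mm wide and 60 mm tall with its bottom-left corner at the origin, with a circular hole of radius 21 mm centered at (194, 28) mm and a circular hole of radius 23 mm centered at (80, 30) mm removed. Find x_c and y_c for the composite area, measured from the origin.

plate: A = 250 × 60 = 15000.00, centroid at (125.00, 30.00).
hole 1: A = −π·21² = -1385.44, centroid at (194.00, 28.00).
hole 2: A = −π·23² = -1661.90, centroid at (80.00, 30.00).
ΣA = 11952.66 mm²
ΣAx_c = (15000.00)(125.00) + (-1385.44)(194.00) + (-1661.90)(80.00) = 1473271.98 mm³
ΣAy_c = (15000.00)(30.00) + (-1385.44)(28.00) + (-1661.90)(30.00) = 361350.54 mm³
x_c = 1473271.98 / 11952.66 = 123.26 mm
y_c = 361350.54 / 11952.66 = 30.23 mm

x_c = 123.26 mm, y_c = 30.23 mm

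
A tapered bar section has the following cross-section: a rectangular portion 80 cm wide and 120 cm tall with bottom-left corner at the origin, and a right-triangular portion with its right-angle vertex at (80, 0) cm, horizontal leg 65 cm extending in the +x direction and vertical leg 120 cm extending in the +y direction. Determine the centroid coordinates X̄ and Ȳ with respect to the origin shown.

rectangular portion: A = 80 × 120 = 9600.00, centroid at (40.00, 60.00).
triangular portion: A = ½·65·120 = 3900.00, centroid at (101.67, 40.00).
ΣA = 13500.00 cm², ΣAX̄ = 780500.00 cm³, ΣAȲ = 732000.00 cm³.
X̄ = 780500.00/13500.00 = 57.81 cm; Ȳ = 732000.00/13500.00 = 54.22 cm.

X̄ = 57.81 cm, Ȳ = 54.22 cm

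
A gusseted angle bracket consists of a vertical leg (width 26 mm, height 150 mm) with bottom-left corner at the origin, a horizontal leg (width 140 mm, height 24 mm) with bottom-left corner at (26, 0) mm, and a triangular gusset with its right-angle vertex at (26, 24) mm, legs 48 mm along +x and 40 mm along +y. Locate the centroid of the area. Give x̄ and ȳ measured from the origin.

Part | A | x̄ᵢ | ȳᵢ | A·x̄ᵢ | A·ȳᵢ
vertical leg | 3900.00 | 13.00 | 75.00 | 50700.00 | 292500.00
horizontal leg | 3360.00 | 96.00 | 12.00 | 322560.00 | 40320.00
gusset | 960.00 | 42.00 | 37.33 | 40320.00 | 35840.00
Σ | 8220.00 |  |  | 413580.00 | 368660.00
x̄ = 413580.00 / 8220.00 = 50.31 mm
ȳ = 368660.00 / 8220.00 = 44.85 mm

x̄ = 50.31 mm, ȳ = 44.85 mm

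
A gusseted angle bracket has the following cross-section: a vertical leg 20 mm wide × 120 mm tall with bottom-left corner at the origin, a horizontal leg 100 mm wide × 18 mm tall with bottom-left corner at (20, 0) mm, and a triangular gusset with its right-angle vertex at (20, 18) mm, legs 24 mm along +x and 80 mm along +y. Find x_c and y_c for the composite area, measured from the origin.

vertical leg: A = 20 × 120 = 2400.00, centroid at (10.00, 60.00).
horizontal leg: A = 100 × 18 = 1800.00, centroid at (70.00, 9.00).
gusset: A = ½·24·80 = 960.00, centroid at (28.00, 44.67).
ΣA = 5160.00 mm²
ΣAx_c = (2400.00)(10.00) + (1800.00)(70.00) + (960.00)(28.00) = 176880.00 mm³
ΣAy_c = (2400.00)(60.00) + (1800.00)(9.00) + (960.00)(44.67) = 203080.00 mm³
x_c = 176880.00 / 5160.00 = 34.28 mm
y_c = 203080.00 / 5160.00 = 39.36 mm

x_c = 34.28 mm, y_c = 39.36 mm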